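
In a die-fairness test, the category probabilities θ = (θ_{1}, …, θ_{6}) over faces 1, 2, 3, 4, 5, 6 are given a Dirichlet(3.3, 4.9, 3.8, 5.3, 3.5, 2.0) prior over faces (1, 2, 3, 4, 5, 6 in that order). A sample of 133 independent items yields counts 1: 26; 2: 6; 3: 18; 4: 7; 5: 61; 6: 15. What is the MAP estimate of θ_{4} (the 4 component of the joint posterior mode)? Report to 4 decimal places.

The Dirichlet prior is conjugate to the Multinomial likelihood: each posterior αⱼ = prior αⱼ + observed count nⱼ.
Posterior concentration: (29.3, 10.9, 21.8, 12.3, 64.5, 17.0), total = 155.8.
Joint mode component: (α_{4}−1)/(Σα−K) = 11.3/149.8 = 0.0754.

0.0754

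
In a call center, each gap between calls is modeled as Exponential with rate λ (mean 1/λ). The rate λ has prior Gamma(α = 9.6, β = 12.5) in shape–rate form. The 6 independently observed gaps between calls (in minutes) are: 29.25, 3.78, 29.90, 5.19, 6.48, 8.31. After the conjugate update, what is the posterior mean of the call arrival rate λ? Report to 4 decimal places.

0.1635

With a Gamma(shape α, rate β) prior on the exponential rate λ, the posterior after n observations with total T = Σxᵢ is Gamma(α+n, β+T).
Sum of observations T = 82.91 minutes; n = 6.
Posterior: Gamma(9.6+6, 12.5+82.91) = Gamma(15.6, 95.41).
Posterior mean of λ = α/β = 15.6/95.41 = 0.1635.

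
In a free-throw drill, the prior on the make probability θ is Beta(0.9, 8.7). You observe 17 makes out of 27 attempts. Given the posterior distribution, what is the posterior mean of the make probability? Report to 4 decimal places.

0.4891

The Beta prior is conjugate to a Binomial/Bernoulli likelihood; the update adds successes to α and failures to β.
Posterior: Beta(α+k, β+n−k) = Beta(0.9+17, 8.7+10) = Beta(17.9, 18.7).
Posterior mean = α/(α+β) = 17.9/36.6 = 0.4891.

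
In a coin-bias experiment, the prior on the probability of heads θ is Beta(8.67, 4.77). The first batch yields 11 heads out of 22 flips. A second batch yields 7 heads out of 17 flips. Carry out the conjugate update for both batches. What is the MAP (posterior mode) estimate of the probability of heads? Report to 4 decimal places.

The Beta prior is conjugate to a Binomial/Bernoulli likelihood; the update adds successes to α and failures to β.
After batch 1: Beta(8.67+11, 4.77+11) = Beta(19.67, 15.77).
After batch 2: Beta(19.67+7, 15.77+10) = Beta(26.67, 25.77).
Mode of Beta(a,b) for a,b>1 is (a−1)/(a+b−2) = 25.67/50.44 = 0.5089.

0.5089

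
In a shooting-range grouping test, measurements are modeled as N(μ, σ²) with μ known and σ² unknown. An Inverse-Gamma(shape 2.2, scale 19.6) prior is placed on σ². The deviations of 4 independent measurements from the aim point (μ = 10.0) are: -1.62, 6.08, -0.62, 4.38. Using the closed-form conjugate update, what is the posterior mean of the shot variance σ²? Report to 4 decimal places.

With known mean μ and an Inverse-Gamma(α, β) prior on σ², the Normal likelihood is conjugate: posterior is Inv-Gamma(α + n/2, β + Σ(xᵢ−μ)²/2).
Σ(xᵢ−μ)² = (-1.62)² + (6.08)² + (-0.62)² + (4.38)² = 59.1596.
Posterior: Inv-Gamma(2.2 + 4/2, 19.6 + 59.1596/2) = Inv-Gamma(4.20, 49.17980).
E[σ²|data] = β/(α−1) = 49.17980/3.20 = 15.3687.

15.3687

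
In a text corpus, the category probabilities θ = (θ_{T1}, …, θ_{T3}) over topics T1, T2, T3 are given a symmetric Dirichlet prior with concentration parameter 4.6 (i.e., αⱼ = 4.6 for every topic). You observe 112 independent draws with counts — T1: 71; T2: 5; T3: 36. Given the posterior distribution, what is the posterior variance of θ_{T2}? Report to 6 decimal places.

0.000556

The Dirichlet prior is conjugate to the Multinomial likelihood: each posterior αⱼ = prior αⱼ + observed count nⱼ.
Posterior concentration: (75.6, 9.6, 40.6), total = 125.8.
Var[θ_j] = α_j(Σα−α_j)/((Σα)²(Σα+1)) = 9.6·116.2/(125.8²·126.8) = 0.000556.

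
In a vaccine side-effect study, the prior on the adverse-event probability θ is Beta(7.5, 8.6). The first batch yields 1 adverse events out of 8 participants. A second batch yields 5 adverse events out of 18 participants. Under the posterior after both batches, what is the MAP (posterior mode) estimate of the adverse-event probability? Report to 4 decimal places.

The Beta prior is conjugate to a Binomial/Bernoulli likelihood; the update adds successes to α and failures to β.
After batch 1: Beta(7.5+1, 8.6+7) = Beta(8.5, 15.6).
After batch 2: Beta(8.5+5, 15.6+13) = Beta(13.5, 28.6).
Mode of Beta(a,b) for a,b>1 is (a−1)/(a+b−2) = 12.5/40.1 = 0.3117.

0.3117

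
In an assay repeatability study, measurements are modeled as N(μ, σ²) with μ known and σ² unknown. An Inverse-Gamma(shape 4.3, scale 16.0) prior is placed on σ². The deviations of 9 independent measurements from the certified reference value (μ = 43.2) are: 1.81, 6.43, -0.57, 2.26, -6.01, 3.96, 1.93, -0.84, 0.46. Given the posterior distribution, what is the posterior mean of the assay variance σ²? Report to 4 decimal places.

With known mean μ and an Inverse-Gamma(α, β) prior on σ², the Normal likelihood is conjugate: posterior is Inv-Gamma(α + n/2, β + Σ(xᵢ−μ)²/2).
Σ(xᵢ−μ)² = (1.81)² + (6.43)² + (-0.57)² + (2.26)² + (-6.01)² + (3.96)² + (1.93)² + (-0.84)² + (0.46)² = 106.4973.
Posterior: Inv-Gamma(4.3 + 9/2, 16.0 + 106.4973/2) = Inv-Gamma(8.80, 69.24865).
E[σ²|data] = β/(α−1) = 69.24865/7.80 = 8.8780.

8.8780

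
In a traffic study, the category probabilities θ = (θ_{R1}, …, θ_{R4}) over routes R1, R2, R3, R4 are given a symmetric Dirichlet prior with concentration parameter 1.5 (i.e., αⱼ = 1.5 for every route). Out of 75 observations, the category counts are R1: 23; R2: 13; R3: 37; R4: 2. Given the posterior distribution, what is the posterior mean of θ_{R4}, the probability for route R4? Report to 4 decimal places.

0.0432

The Dirichlet prior is conjugate to the Multinomial likelihood: each posterior αⱼ = prior αⱼ + observed count nⱼ.
Posterior concentration: (24.5, 14.5, 38.5, 3.5), total = 81.0.
E[θ_{R4}|data] = α_{R4}/Σα = 3.5/81.0 = 0.0432.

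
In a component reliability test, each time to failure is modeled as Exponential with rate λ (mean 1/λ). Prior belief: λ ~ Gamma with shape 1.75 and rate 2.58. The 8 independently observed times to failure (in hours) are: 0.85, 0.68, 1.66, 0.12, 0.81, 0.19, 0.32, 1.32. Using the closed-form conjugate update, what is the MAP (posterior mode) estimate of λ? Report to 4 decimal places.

1.0258

With a Gamma(shape α, rate β) prior on the exponential rate λ, the posterior after n observations with total T = Σxᵢ is Gamma(α+n, β+T).
Sum of observations T = 5.95 hours; n = 8.
Posterior: Gamma(1.75+8, 2.58+5.95) = Gamma(9.75, 8.53).
Mode = (α−1)/β = 1.0258.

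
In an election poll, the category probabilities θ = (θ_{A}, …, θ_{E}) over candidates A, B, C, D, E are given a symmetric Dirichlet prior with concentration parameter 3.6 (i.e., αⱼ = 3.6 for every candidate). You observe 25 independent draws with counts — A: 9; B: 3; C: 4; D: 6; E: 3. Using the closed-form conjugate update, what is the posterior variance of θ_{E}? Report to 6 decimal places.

The Dirichlet prior is conjugate to the Multinomial likelihood: each posterior αⱼ = prior αⱼ + observed count nⱼ.
Posterior concentration: (12.6, 6.6, 7.6, 9.6, 6.6), total = 43.0.
Var[θ_j] = α_j(Σα−α_j)/((Σα)²(Σα+1)) = 6.6·36.4/(43.0²·44.0) = 0.002953.

0.002953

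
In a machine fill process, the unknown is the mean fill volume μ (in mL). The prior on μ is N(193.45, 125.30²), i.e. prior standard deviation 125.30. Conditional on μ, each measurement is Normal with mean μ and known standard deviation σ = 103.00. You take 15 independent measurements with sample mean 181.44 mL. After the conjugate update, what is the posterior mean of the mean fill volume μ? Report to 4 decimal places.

181.9577

For Normal data with known variance σ², a Normal(μ₀, σ₀²) prior on μ is conjugate. Posterior precision = 1/σ₀² + n/σ²; posterior mean is the precision-weighted average of μ₀ and x̄.
n·x̄ = 15·181.44 = 2721.6.
σ₀² = 125.30² = 15700.09, σ² = 103.00² = 10609; σ² + n·σ₀² = 10609 + 15·15700.09 = 246110.35.
Posterior mean = (μ₀/σ₀² + n·x̄/σ²)/(1/σ₀² + n/σ²) = (σ²·μ₀ + σ₀²·n·x̄)/(σ² + n·σ₀²) = (10609·193.45 + 15700.09·2721.6)/246110.35 = 44781675.994/246110.35 = 181.9577.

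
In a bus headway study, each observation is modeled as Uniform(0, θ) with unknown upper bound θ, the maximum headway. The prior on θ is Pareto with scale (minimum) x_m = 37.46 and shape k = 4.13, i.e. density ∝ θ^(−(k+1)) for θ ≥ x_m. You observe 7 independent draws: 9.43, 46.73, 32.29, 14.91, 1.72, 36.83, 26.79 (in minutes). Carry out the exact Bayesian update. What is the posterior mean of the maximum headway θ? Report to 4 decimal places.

A Pareto(scale x_m, shape k) prior on the upper bound θ of Uniform(0, θ) is conjugate: posterior is Pareto(max(x_m, max xᵢ), k + n).
Sample maximum = 46.73; prior scale x_m = 37.46 → posterior scale = max = 46.73.
Posterior shape = 4.13 + 7 = 11.13.
E[θ|data] = k·x_m/(k−1) = 11.13·46.73/10.13 = 51.3430.

51.3430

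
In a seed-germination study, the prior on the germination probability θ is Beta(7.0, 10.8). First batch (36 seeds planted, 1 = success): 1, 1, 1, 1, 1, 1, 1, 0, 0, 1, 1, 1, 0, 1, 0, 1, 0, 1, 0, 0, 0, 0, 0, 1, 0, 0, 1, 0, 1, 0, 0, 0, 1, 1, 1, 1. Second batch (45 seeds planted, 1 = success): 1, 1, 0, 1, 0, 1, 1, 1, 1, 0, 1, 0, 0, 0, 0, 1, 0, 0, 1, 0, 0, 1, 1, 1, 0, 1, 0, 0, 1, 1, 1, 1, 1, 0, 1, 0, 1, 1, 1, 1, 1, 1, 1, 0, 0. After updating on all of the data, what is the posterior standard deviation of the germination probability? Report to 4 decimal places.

The Beta prior is conjugate to a Binomial/Bernoulli likelihood; the update adds successes to α and failures to β.
After batch 1: Beta(7.0+20, 10.8+16) = Beta(27.0, 26.8).
After batch 2: Beta(27.0+27, 26.8+18) = Beta(54.0, 44.8).
Var = αβ/((α+β)²(α+β+1)) = 54.0·44.8/(98.8²·99.8) = 0.00248329; SD = √0.00248329 = 0.0498.

0.0498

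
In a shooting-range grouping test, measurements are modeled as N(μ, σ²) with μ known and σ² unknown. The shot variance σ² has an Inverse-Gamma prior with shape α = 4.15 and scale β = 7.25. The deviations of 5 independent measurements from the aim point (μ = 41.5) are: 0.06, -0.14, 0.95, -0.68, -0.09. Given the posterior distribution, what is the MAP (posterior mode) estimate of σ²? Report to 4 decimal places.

With known mean μ and an Inverse-Gamma(α, β) prior on σ², the Normal likelihood is conjugate: posterior is Inv-Gamma(α + n/2, β + Σ(xᵢ−μ)²/2).
Σ(xᵢ−μ)² = (0.06)² + (-0.14)² + (0.95)² + (-0.68)² + (-0.09)² = 1.3962.
Posterior: Inv-Gamma(4.15 + 5/2, 7.25 + 1.3962/2) = Inv-Gamma(6.65, 7.94810).
Mode = β/(α+1) = 7.94810/7.65 = 1.0390.

1.0390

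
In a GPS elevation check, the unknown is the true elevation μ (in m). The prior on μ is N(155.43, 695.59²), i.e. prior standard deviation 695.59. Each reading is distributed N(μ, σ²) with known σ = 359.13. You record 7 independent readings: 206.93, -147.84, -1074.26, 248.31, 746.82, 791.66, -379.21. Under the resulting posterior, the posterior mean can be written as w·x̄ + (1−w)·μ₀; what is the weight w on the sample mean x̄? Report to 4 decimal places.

0.9633

For Normal data with known variance σ², a Normal(μ₀, σ₀²) prior on μ is conjugate. Posterior precision = 1/σ₀² + n/σ²; posterior mean is the precision-weighted average of μ₀ and x̄.
σ₀² = 695.59² = 483845.4481, σ² = 359.13² = 128974.3569. Prior precision 1/σ₀² = 1/483845.4481; data precision n/σ² = 7/128974.3569.
w = (n/σ²)/(1/σ₀² + n/σ²) = n·σ₀²/(σ² + n·σ₀²) = 7·483845.4481/(128974.3569 + 7·483845.4481) = 3386918.1367/3515892.4936 = 0.9633.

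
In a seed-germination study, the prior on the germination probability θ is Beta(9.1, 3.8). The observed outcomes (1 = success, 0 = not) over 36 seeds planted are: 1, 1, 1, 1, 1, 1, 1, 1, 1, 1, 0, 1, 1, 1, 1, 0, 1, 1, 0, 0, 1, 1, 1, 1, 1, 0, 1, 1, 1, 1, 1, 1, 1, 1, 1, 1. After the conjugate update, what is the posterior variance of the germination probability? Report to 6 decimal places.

The Beta prior is conjugate to a Binomial/Bernoulli likelihood; the update adds successes to α and failures to β.
Posterior: Beta(α+k, β+n−k) = Beta(9.1+31, 3.8+5) = Beta(40.1, 8.8).
Var = αβ/((α+β)²(α+β+1)) = 40.1·8.8/(48.9²·49.9) = 0.002957.

0.002957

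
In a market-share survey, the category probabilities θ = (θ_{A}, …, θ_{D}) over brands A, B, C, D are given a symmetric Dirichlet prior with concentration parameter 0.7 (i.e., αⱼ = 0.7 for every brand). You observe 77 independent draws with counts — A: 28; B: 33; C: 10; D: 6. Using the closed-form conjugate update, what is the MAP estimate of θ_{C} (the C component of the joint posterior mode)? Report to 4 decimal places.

0.1280

The Dirichlet prior is conjugate to the Multinomial likelihood: each posterior αⱼ = prior αⱼ + observed count nⱼ.
Posterior concentration: (28.7, 33.7, 10.7, 6.7), total = 79.8.
Joint mode component: (α_{C}−1)/(Σα−K) = 9.7/75.8 = 0.1280.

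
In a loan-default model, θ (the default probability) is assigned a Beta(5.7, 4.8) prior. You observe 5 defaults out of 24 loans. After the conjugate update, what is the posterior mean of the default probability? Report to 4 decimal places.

0.3101

The Beta prior is conjugate to a Binomial/Bernoulli likelihood; the update adds successes to α and failures to β.
Posterior: Beta(α+k, β+n−k) = Beta(5.7+5, 4.8+19) = Beta(10.7, 23.8).
Posterior mean = α/(α+β) = 10.7/34.5 = 0.3101.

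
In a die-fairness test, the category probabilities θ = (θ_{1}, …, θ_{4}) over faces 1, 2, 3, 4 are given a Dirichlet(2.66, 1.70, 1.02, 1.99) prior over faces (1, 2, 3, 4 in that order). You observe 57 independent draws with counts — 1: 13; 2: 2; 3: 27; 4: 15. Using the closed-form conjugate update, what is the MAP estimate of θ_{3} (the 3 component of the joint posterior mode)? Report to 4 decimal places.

The Dirichlet prior is conjugate to the Multinomial likelihood: each posterior αⱼ = prior αⱼ + observed count nⱼ.
Posterior concentration: (15.66, 3.70, 28.02, 16.99), total = 64.37.
Joint mode component: (α_{3}−1)/(Σα−K) = 27.02/60.37 = 0.4476.

0.4476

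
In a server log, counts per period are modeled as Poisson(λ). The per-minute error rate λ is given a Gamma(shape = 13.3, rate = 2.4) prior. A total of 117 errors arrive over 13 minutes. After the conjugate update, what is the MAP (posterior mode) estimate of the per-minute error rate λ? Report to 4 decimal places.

8.3961

With a Gamma(shape α, rate β) prior, the Poisson likelihood is conjugate: the posterior is Gamma(α + ΣXᵢ, β + n).
Posterior: Gamma(α+S, β+n) = Gamma(13.3+117, 2.4+13) = Gamma(130.3, 15.4).
Mode of Gamma(α,β) for α≥1 is (α−1)/β = 129.3/15.4 = 8.3961.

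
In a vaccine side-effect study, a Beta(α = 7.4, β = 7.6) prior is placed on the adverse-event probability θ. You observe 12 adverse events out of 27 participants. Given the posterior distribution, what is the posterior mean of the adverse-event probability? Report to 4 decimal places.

The Beta prior is conjugate to a Binomial/Bernoulli likelihood; the update adds successes to α and failures to β.
Posterior: Beta(α+k, β+n−k) = Beta(7.4+12, 7.6+15) = Beta(19.4, 22.6).
Posterior mean = α/(α+β) = 19.4/42.0 = 0.4619.

0.4619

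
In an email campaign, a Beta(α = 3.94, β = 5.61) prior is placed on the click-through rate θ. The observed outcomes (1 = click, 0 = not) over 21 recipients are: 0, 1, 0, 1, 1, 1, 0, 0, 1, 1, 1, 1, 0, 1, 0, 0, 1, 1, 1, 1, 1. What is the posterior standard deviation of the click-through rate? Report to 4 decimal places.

The Beta prior is conjugate to a Binomial/Bernoulli likelihood; the update adds successes to α and failures to β.
Posterior: Beta(α+k, β+n−k) = Beta(3.94+14, 5.61+7) = Beta(17.94, 12.61).
Var = αβ/((α+β)²(α+β+1)) = 17.94·12.61/(30.55²·31.55) = 0.00768273; SD = √0.00768273 = 0.0877.

0.0877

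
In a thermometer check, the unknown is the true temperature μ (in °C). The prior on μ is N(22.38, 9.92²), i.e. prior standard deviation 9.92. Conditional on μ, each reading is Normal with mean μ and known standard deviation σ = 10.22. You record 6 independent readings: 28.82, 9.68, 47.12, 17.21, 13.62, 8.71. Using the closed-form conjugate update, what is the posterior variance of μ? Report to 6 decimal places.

14.791461

For Normal data with known variance σ², a Normal(μ₀, σ₀²) prior on μ is conjugate. Posterior precision = 1/σ₀² + n/σ²; posterior mean is the precision-weighted average of μ₀ and x̄.
σ₀² = 9.92² = 98.4064, σ² = 10.22² = 104.4484; σ² + n·σ₀² = 104.4484 + 6·98.4064 = 694.8868.
Posterior precision = 1/σ₀² + n/σ² = 1/98.4064 + 6/104.4484 = (σ² + n·σ₀²)/(σ₀²σ²) = 694.8868/(98.4064·104.4484); posterior variance σₙ² = σ₀²σ²/(σ² + n·σ₀²) = 98.4064·104.4484/694.8868 = 14.791461.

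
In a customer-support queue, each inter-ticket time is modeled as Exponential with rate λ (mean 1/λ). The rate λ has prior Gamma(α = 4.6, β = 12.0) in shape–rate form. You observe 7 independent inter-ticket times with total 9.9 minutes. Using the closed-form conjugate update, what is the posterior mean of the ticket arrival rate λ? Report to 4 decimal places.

0.5297

With a Gamma(shape α, rate β) prior on the exponential rate λ, the posterior after n observations with total T = Σxᵢ is Gamma(α+n, β+T).
Posterior: Gamma(4.6+7, 12.0+9.9) = Gamma(11.6, 21.9).
Posterior mean of λ = α/β = 11.6/21.9 = 0.5297.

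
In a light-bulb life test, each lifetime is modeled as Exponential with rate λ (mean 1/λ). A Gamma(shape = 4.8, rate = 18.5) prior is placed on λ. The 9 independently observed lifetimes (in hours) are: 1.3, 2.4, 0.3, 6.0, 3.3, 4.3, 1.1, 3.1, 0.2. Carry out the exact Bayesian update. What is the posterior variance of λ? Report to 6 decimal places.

With a Gamma(shape α, rate β) prior on the exponential rate λ, the posterior after n observations with total T = Σxᵢ is Gamma(α+n, β+T).
Sum of observations T = 22.0 hours; n = 9.
Posterior: Gamma(4.8+9, 18.5+22.0) = Gamma(13.8, 40.5).
Var = α/β² = 0.008413.

0.008413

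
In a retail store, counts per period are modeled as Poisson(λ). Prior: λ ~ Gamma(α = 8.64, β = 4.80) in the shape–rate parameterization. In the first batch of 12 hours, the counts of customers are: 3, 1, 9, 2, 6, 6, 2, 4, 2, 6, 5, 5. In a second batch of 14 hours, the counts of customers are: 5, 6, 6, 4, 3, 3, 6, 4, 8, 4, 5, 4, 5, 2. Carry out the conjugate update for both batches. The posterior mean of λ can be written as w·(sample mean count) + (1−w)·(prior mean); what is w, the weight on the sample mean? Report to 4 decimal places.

With a Gamma(shape α, rate β) prior, the Poisson likelihood is conjugate: the posterior is Gamma(α + ΣXᵢ, β + n).
Total number of hours: n = 12 + 14 = 26.
Posterior mean = (α₀+S)/(β₀+n) = [n/(β₀+n)]·(S/n) + [β₀/(β₀+n)]·(α₀/β₀), so only n and β₀ enter the weight.
Weight on data w = n/(β₀+n) = 26/(4.80+26) = 26/30.80 = 0.8442.

0.8442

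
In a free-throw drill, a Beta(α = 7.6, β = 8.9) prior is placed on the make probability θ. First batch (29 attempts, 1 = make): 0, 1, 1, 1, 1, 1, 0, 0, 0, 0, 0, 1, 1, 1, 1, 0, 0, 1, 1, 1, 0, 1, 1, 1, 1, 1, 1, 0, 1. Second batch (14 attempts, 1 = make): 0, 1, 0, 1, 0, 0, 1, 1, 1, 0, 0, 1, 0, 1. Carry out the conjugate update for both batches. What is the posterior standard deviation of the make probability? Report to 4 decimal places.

The Beta prior is conjugate to a Binomial/Bernoulli likelihood; the update adds successes to α and failures to β.
After batch 1: Beta(7.6+19, 8.9+10) = Beta(26.6, 18.9).
After batch 2: Beta(26.6+7, 18.9+7) = Beta(33.6, 25.9).
Var = αβ/((α+β)²(α+β+1)) = 33.6·25.9/(59.5²·60.5) = 0.00406303; SD = √0.00406303 = 0.0637.

0.0637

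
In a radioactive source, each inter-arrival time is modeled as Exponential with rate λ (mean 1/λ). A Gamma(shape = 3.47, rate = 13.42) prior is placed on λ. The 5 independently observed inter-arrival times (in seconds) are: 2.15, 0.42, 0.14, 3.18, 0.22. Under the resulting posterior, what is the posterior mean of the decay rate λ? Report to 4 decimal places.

With a Gamma(shape α, rate β) prior on the exponential rate λ, the posterior after n observations with total T = Σxᵢ is Gamma(α+n, β+T).
Sum of observations T = 6.11 seconds; n = 5.
Posterior: Gamma(3.47+5, 13.42+6.11) = Gamma(8.47, 19.53).
Posterior mean of λ = α/β = 8.47/19.53 = 0.4337.

0.4337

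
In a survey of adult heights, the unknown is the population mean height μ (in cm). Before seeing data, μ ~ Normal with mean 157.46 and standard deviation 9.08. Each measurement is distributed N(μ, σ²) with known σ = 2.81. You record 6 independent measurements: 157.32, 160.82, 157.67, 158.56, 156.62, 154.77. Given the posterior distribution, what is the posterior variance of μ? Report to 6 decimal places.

For Normal data with known variance σ², a Normal(μ₀, σ₀²) prior on μ is conjugate. Posterior precision = 1/σ₀² + n/σ²; posterior mean is the precision-weighted average of μ₀ and x̄.
σ₀² = 9.08² = 82.4464, σ² = 2.81² = 7.8961; σ² + n·σ₀² = 7.8961 + 6·82.4464 = 502.5745.
Posterior precision = 1/σ₀² + n/σ² = 1/82.4464 + 6/7.8961 = (σ² + n·σ₀²)/(σ₀²σ²) = 502.5745/(82.4464·7.8961); posterior variance σₙ² = σ₀²σ²/(σ² + n·σ₀²) = 82.4464·7.8961/502.5745 = 1.295340.

1.295340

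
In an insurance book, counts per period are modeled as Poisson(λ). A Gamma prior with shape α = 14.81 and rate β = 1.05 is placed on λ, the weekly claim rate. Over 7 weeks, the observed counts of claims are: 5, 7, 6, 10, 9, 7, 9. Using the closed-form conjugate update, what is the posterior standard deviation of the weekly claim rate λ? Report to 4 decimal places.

1.0229

With a Gamma(shape α, rate β) prior, the Poisson likelihood is conjugate: the posterior is Gamma(α + ΣXᵢ, β + n).
Sum of counts S = 53 over n = 7 weeks.
Posterior: Gamma(α+S, β+n) = Gamma(14.81+53, 1.05+7) = Gamma(67.81, 8.05).
SD = √α/β = √67.81/8.05 = 1.0229.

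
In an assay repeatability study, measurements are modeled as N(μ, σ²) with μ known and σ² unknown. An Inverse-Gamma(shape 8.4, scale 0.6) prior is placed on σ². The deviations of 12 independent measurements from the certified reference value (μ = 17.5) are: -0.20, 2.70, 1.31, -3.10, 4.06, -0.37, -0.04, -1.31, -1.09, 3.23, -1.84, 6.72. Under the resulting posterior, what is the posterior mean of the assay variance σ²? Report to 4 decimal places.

3.6701

With known mean μ and an Inverse-Gamma(α, β) prior on σ², the Normal likelihood is conjugate: posterior is Inv-Gamma(α + n/2, β + Σ(xᵢ−μ)²/2).
Σ(xᵢ−μ)² = (-0.20)² + (2.70)² + (1.31)² + (-3.10)² + (4.06)² + (-0.37)² + (-0.04)² + (-1.31)² + (-1.09)² + (3.23)² + (-1.84)² + (6.72)² = 97.1593.
Posterior: Inv-Gamma(8.4 + 12/2, 0.6 + 97.1593/2) = Inv-Gamma(14.40, 49.17965).
E[σ²|data] = β/(α−1) = 49.17965/13.40 = 3.6701.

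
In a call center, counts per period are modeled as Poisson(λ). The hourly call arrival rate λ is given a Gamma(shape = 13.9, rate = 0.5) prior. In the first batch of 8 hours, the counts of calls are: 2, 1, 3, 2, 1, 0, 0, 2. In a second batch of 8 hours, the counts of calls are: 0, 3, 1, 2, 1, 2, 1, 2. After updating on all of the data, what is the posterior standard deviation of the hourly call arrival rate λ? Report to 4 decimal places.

With a Gamma(shape α, rate β) prior, the Poisson likelihood is conjugate: the posterior is Gamma(α + ΣXᵢ, β + n).
Batch 1: sum of counts S = 11 over n = 8 hours.
After batch 1: Gamma(α+S, β+n) = Gamma(13.9+11, 0.5+8) = Gamma(24.9, 8.5).
Batch 2: sum of counts S = 12 over n = 8 hours.
After batch 2: Gamma(α+S, β+n) = Gamma(24.9+12, 8.5+8) = Gamma(36.9, 16.5).
SD = √α/β = √36.9/16.5 = 0.3682.

0.3682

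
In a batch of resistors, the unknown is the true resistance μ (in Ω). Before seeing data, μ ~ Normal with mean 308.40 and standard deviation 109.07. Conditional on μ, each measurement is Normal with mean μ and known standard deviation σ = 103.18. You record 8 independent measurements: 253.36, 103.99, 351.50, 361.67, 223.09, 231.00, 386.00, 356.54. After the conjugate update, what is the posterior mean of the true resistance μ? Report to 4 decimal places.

For Normal data with known variance σ², a Normal(μ₀, σ₀²) prior on μ is conjugate. Posterior precision = 1/σ₀² + n/σ²; posterior mean is the precision-weighted average of μ₀ and x̄.
Σxᵢ = 253.36 + 103.99 + 351.50 + 361.67 + 223.09 + 231.00 + 386.00 + 356.54 = 2267.15, so n·x̄ = 2267.15.
σ₀² = 109.07² = 11896.2649, σ² = 103.18² = 10646.1124; σ² + n·σ₀² = 10646.1124 + 8·11896.2649 = 105816.2316.
Posterior mean = (μ₀/σ₀² + n·x̄/σ²)/(1/σ₀² + n/σ²) = (σ²·μ₀ + σ₀²·n·x̄)/(σ² + n·σ₀²) = (10646.1124·308.40 + 11896.2649·2267.15)/105816.2316 = 30253878.032195/105816.2316 = 285.9096.

285.9096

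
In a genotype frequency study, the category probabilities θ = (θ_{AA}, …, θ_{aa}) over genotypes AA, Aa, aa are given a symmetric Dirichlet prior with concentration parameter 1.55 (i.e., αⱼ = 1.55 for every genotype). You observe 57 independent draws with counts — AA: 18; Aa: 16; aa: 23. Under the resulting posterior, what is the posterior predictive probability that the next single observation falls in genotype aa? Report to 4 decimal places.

0.3982

The Dirichlet prior is conjugate to the Multinomial likelihood: each posterior αⱼ = prior αⱼ + observed count nⱼ.
Posterior concentration: (19.55, 17.55, 24.55), total = 61.65.
P(next = aa | data) = α_{aa}/Σα = 0.3982.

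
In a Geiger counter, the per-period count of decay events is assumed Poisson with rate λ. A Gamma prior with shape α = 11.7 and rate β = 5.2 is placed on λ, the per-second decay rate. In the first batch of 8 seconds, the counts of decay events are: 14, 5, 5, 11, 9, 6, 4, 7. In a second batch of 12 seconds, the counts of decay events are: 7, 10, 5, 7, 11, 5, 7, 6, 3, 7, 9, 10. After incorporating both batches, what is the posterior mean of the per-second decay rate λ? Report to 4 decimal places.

6.3373

With a Gamma(shape α, rate β) prior, the Poisson likelihood is conjugate: the posterior is Gamma(α + ΣXᵢ, β + n).
Batch 1: sum of counts S = 61 over n = 8 seconds.
After batch 1: Gamma(α+S, β+n) = Gamma(11.7+61, 5.2+8) = Gamma(72.7, 13.2).
Batch 2: sum of counts S = 87 over n = 12 seconds.
After batch 2: Gamma(α+S, β+n) = Gamma(72.7+87, 13.2+12) = Gamma(159.7, 25.2).
Posterior mean = α/β = 159.7/25.2 = 6.3373.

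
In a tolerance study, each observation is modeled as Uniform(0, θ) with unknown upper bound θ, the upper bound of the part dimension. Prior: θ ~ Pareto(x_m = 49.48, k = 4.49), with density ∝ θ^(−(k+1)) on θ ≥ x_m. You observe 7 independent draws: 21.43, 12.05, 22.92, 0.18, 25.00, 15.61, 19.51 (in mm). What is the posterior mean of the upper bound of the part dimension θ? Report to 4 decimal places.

54.1969

A Pareto(scale x_m, shape k) prior on the upper bound θ of Uniform(0, θ) is conjugate: posterior is Pareto(max(x_m, max xᵢ), k + n).
Sample maximum = 25.00; prior scale x_m = 49.48 → posterior scale = max = 49.48.
Posterior shape = 4.49 + 7 = 11.49.
E[θ|data] = k·x_m/(k−1) = 11.49·49.48/10.49 = 54.1969.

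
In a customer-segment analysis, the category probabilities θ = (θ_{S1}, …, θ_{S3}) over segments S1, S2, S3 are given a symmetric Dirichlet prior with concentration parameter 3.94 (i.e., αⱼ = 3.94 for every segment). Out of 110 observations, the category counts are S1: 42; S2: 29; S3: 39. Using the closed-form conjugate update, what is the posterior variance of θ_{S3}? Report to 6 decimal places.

The Dirichlet prior is conjugate to the Multinomial likelihood: each posterior αⱼ = prior αⱼ + observed count nⱼ.
Posterior concentration: (45.94, 32.94, 42.94), total = 121.82.
Var[θ_j] = α_j(Σα−α_j)/((Σα)²(Σα+1)) = 42.94·78.88/(121.82²·122.82) = 0.001858.

0.001858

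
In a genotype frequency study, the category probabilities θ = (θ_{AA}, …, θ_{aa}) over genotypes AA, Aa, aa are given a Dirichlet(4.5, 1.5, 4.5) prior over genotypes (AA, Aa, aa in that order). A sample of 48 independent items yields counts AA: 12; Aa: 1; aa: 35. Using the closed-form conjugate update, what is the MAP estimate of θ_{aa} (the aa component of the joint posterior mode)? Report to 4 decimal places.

0.6937

The Dirichlet prior is conjugate to the Multinomial likelihood: each posterior αⱼ = prior αⱼ + observed count nⱼ.
Posterior concentration: (16.5, 2.5, 39.5), total = 58.5.
Joint mode component: (α_{aa}−1)/(Σα−K) = 38.5/55.5 = 0.6937.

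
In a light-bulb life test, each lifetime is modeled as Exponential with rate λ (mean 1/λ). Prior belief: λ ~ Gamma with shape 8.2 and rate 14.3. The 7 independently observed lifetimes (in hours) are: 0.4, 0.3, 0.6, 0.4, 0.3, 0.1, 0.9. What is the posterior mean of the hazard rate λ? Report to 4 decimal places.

With a Gamma(shape α, rate β) prior on the exponential rate λ, the posterior after n observations with total T = Σxᵢ is Gamma(α+n, β+T).
Sum of observations T = 3.0 hours; n = 7.
Posterior: Gamma(8.2+7, 14.3+3.0) = Gamma(15.2, 17.3).
Posterior mean of λ = α/β = 15.2/17.3 = 0.8786.

0.8786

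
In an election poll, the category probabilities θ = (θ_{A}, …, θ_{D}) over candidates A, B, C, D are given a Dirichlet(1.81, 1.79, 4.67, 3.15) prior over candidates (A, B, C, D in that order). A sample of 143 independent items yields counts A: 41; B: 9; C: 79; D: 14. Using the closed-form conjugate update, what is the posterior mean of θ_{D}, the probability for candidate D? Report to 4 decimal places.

0.1111

The Dirichlet prior is conjugate to the Multinomial likelihood: each posterior αⱼ = prior αⱼ + observed count nⱼ.
Posterior concentration: (42.81, 10.79, 83.67, 17.15), total = 154.42.
E[θ_{D}|data] = α_{D}/Σα = 17.15/154.42 = 0.1111.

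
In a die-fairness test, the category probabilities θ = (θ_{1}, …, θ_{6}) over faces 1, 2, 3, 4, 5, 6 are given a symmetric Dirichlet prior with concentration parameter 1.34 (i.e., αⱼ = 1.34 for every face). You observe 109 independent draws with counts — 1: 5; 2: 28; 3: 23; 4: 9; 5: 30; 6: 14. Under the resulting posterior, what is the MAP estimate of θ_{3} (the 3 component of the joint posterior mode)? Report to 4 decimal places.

0.2102

The Dirichlet prior is conjugate to the Multinomial likelihood: each posterior αⱼ = prior αⱼ + observed count nⱼ.
Posterior concentration: (6.34, 29.34, 24.34, 10.34, 31.34, 15.34), total = 117.04.
Joint mode component: (α_{3}−1)/(Σα−K) = 23.34/111.04 = 0.2102.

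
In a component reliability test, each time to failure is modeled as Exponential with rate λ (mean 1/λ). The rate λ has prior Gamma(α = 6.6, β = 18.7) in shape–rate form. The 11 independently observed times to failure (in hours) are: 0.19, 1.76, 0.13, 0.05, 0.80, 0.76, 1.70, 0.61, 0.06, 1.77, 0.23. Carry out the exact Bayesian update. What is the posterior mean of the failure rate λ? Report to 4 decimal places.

With a Gamma(shape α, rate β) prior on the exponential rate λ, the posterior after n observations with total T = Σxᵢ is Gamma(α+n, β+T).
Sum of observations T = 8.06 hours; n = 11.
Posterior: Gamma(6.6+11, 18.7+8.06) = Gamma(17.6, 26.76).
Posterior mean of λ = α/β = 17.6/26.76 = 0.6577.

0.6577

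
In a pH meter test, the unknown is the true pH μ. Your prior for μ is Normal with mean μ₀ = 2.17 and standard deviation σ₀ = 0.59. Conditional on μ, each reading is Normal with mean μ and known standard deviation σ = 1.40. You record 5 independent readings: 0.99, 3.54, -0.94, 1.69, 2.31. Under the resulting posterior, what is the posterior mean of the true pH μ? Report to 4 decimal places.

1.8633

For Normal data with known variance σ², a Normal(μ₀, σ₀²) prior on μ is conjugate. Posterior precision = 1/σ₀² + n/σ²; posterior mean is the precision-weighted average of μ₀ and x̄.
Σxᵢ = 0.99 + 3.54 + (-0.94) + 1.69 + 2.31 = 7.59, so n·x̄ = 7.59.
σ₀² = 0.59² = 0.3481, σ² = 1.40² = 1.96; σ² + n·σ₀² = 1.96 + 5·0.3481 = 3.7005.
Posterior mean = (μ₀/σ₀² + n·x̄/σ²)/(1/σ₀² + n/σ²) = (σ²·μ₀ + σ₀²·n·x̄)/(σ² + n·σ₀²) = (1.96·2.17 + 0.3481·7.59)/3.7005 = 6.895279/3.7005 = 1.8633.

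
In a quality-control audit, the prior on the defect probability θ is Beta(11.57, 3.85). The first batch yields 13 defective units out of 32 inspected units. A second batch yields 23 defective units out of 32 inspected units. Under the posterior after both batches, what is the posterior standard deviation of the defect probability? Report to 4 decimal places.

0.0547

The Beta prior is conjugate to a Binomial/Bernoulli likelihood; the update adds successes to α and failures to β.
After batch 1: Beta(11.57+13, 3.85+19) = Beta(24.57, 22.85).
After batch 2: Beta(24.57+23, 22.85+9) = Beta(47.57, 31.85).
Var = αβ/((α+β)²(α+β+1)) = 47.57·31.85/(79.42²·80.42) = 0.00298689; SD = √0.00298689 = 0.0547.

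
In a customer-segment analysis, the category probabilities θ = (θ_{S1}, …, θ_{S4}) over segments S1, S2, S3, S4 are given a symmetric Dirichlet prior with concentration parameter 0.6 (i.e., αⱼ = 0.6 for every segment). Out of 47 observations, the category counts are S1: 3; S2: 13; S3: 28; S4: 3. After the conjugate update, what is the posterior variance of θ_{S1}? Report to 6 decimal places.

0.001341

The Dirichlet prior is conjugate to the Multinomial likelihood: each posterior αⱼ = prior αⱼ + observed count nⱼ.
Posterior concentration: (3.6, 13.6, 28.6, 3.6), total = 49.4.
Var[θ_j] = α_j(Σα−α_j)/((Σα)²(Σα+1)) = 3.6·45.8/(49.4²·50.4) = 0.001341.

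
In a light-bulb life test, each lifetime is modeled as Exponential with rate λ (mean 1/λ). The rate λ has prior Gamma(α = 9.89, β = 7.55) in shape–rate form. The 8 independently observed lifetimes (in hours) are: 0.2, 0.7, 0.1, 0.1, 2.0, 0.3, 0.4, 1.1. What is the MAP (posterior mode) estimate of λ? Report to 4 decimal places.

1.3566

With a Gamma(shape α, rate β) prior on the exponential rate λ, the posterior after n observations with total T = Σxᵢ is Gamma(α+n, β+T).
Sum of observations T = 4.9 hours; n = 8.
Posterior: Gamma(9.89+8, 7.55+4.9) = Gamma(17.89, 12.45).
Mode = (α−1)/β = 1.3566.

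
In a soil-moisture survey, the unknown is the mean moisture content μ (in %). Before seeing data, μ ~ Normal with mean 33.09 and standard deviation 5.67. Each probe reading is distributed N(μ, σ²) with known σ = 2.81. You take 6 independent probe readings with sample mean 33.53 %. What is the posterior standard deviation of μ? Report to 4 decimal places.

For Normal data with known variance σ², a Normal(μ₀, σ₀²) prior on μ is conjugate. Posterior precision = 1/σ₀² + n/σ²; posterior mean is the precision-weighted average of μ₀ and x̄.
σ₀² = 5.67² = 32.1489, σ² = 2.81² = 7.8961; σ² + n·σ₀² = 7.8961 + 6·32.1489 = 200.7895.
Posterior precision = 1/σ₀² + n/σ² = 1/32.1489 + 6/7.8961 = (σ² + n·σ₀²)/(σ₀²σ²) = 200.7895/(32.1489·7.8961); posterior variance σₙ² = σ₀²σ²/(σ² + n·σ₀²) = 32.1489·7.8961/200.7895 = 1.264264.
Posterior SD = √σₙ² = √(32.1489·7.8961/200.7895) = 1.1244.

1.1244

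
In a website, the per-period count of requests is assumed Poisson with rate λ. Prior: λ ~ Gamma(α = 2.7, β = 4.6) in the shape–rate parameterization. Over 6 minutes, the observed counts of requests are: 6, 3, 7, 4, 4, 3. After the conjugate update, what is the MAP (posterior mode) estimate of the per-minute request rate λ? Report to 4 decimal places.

With a Gamma(shape α, rate β) prior, the Poisson likelihood is conjugate: the posterior is Gamma(α + ΣXᵢ, β + n).
Sum of counts S = 27 over n = 6 minutes.
Posterior: Gamma(α+S, β+n) = Gamma(2.7+27, 4.6+6) = Gamma(29.7, 10.6).
Mode of Gamma(α,β) for α≥1 is (α−1)/β = 28.7/10.6 = 2.7075.

2.7075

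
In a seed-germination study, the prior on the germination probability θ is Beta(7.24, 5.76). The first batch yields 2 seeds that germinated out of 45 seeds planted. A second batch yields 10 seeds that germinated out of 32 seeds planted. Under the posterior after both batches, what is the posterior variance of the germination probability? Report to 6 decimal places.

0.001847

The Beta prior is conjugate to a Binomial/Bernoulli likelihood; the update adds successes to α and failures to β.
After batch 1: Beta(7.24+2, 5.76+43) = Beta(9.24, 48.76).
After batch 2: Beta(9.24+10, 48.76+22) = Beta(19.24, 70.76).
Var = αβ/((α+β)²(α+β+1)) = 19.24·70.76/(90.00²·91.00) = 0.001847.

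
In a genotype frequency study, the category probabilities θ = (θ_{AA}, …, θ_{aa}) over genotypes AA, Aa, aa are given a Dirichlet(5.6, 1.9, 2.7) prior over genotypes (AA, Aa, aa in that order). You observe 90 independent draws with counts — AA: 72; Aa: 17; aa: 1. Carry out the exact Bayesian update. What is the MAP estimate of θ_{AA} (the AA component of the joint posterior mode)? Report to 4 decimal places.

0.7881

The Dirichlet prior is conjugate to the Multinomial likelihood: each posterior αⱼ = prior αⱼ + observed count nⱼ.
Posterior concentration: (77.6, 18.9, 3.7), total = 100.2.
Joint mode component: (α_{AA}−1)/(Σα−K) = 76.6/97.2 = 0.7881.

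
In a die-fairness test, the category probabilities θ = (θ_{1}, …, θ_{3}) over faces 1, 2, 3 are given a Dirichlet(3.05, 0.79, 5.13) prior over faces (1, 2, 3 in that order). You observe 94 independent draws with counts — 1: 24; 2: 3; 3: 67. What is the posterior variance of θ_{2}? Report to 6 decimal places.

0.000341

The Dirichlet prior is conjugate to the Multinomial likelihood: each posterior αⱼ = prior αⱼ + observed count nⱼ.
Posterior concentration: (27.05, 3.79, 72.13), total = 102.97.
Var[θ_j] = α_j(Σα−α_j)/((Σα)²(Σα+1)) = 3.79·99.18/(102.97²·103.97) = 0.000341.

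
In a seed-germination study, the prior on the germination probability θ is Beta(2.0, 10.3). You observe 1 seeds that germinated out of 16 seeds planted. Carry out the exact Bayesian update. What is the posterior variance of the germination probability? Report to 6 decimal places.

The Beta prior is conjugate to a Binomial/Bernoulli likelihood; the update adds successes to α and failures to β.
Posterior: Beta(α+k, β+n−k) = Beta(2.0+1, 10.3+15) = Beta(3.0, 25.3).
Var = αβ/((α+β)²(α+β+1)) = 3.0·25.3/(28.3²·29.3) = 0.003234.

0.003234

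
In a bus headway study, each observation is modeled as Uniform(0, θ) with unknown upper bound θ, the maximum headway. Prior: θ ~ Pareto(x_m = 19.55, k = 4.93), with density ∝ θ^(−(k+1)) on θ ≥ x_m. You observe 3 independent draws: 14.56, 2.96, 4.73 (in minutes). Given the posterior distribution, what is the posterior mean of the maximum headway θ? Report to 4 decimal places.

22.3711

A Pareto(scale x_m, shape k) prior on the upper bound θ of Uniform(0, θ) is conjugate: posterior is Pareto(max(x_m, max xᵢ), k + n).
Sample maximum = 14.56; prior scale x_m = 19.55 → posterior scale = max = 19.55.
Posterior shape = 4.93 + 3 = 7.93.
E[θ|data] = k·x_m/(k−1) = 7.93·19.55/6.93 = 22.3711.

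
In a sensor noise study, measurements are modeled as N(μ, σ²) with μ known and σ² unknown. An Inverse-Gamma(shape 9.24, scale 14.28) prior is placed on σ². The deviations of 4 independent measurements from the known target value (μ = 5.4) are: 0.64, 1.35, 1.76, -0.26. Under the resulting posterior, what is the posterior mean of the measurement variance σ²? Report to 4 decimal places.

1.6581

With known mean μ and an Inverse-Gamma(α, β) prior on σ², the Normal likelihood is conjugate: posterior is Inv-Gamma(α + n/2, β + Σ(xᵢ−μ)²/2).
Σ(xᵢ−μ)² = (0.64)² + (1.35)² + (1.76)² + (-0.26)² = 5.3973.
Posterior: Inv-Gamma(9.24 + 4/2, 14.28 + 5.3973/2) = Inv-Gamma(11.24, 16.97865).
E[σ²|data] = β/(α−1) = 16.97865/10.24 = 1.6581.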